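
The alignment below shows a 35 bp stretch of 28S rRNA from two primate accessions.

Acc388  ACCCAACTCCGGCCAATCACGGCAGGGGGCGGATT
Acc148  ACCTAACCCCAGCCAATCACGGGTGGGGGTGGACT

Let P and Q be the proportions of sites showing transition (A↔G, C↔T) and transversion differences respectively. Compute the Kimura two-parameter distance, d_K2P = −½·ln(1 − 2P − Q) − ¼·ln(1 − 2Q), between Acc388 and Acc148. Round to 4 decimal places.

The sequences differ at positions 4 (C/T, transition), 8 (T/C, transition), 11 (G/A, transition), 23 (C/G, transversion), 24 (A/T, transversion), 30 (C/T, transition), 34 (T/C, transition).
Of the 7 differences, 5 transitions and 2 transversions over 35 sites: P = 5/35 = 0.142857, Q = 2/35 = 0.057143.
d = −0.5·ln(0.657143) − 0.25·ln(0.885714) = −0.5·(-0.419854) − 0.25·(-0.121361) = 0.2403.

0.2403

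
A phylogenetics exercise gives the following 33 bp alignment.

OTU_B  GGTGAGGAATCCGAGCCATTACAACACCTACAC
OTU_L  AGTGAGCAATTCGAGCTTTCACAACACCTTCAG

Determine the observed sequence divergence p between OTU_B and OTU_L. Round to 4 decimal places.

0.2424

Differing sites — 1:G/A; 7:G/C; 11:C/T; 17:C/T; 18:A/T; 20:T/C; 30:A/T; 33:C/G.
There are 8 differences over 33 sites, so p = 8/33 = 0.2424.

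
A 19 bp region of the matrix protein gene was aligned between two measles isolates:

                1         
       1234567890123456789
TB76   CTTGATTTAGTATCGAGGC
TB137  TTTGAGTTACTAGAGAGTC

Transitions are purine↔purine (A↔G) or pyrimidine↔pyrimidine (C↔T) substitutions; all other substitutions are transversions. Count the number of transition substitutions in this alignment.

Differing sites — 1:C/T (Ti); 6:T/G (Tv); 10:G/C (Tv); 13:T/G (Tv); 14:C/A (Tv); 18:G/T (Tv).
Of the 6 differences, 1 transition and 5 transversions, so the answer is 1.

1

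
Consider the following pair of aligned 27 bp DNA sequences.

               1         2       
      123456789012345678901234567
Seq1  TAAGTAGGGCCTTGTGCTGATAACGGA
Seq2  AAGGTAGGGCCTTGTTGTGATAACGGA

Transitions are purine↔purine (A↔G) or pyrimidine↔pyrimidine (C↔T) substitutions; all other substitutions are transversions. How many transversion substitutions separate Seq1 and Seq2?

The sequences differ at positions 1 (T/A, transversion), 3 (A/G, transition), 16 (G/T, transversion), 17 (C/G, transversion).
Of the 4 differences, 1 transition and 3 transversions, so the answer is 3.

3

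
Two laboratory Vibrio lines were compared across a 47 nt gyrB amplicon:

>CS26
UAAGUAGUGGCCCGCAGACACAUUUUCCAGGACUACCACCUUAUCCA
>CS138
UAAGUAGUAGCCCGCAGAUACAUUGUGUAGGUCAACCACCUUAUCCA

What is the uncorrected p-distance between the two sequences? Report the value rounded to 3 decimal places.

The sequences differ at positions 9 (G/A), 19 (C/U), 25 (U/G), 27 (C/G), 28 (C/U), 32 (A/U), 34 (U/A).
There are 7 differences over 47 sites, so p = 7/47 = 0.149.

0.149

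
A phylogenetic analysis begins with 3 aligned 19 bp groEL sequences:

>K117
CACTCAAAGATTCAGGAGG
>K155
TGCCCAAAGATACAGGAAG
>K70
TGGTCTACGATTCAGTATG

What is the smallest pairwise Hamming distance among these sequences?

Pairwise Hamming distances:
  K117 vs K155: 5
  K117 vs K70: 7
  K155 vs K70: 7
The smallest is 5, between K117 and K155.

5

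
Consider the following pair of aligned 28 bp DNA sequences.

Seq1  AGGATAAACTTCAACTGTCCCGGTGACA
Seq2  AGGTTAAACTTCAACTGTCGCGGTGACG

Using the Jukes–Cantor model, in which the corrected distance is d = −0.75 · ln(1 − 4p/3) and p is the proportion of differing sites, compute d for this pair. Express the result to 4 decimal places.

0.1156

Differing sites — 4:A/T; 20:C/G; 28:A/G.
p = 3/28 = 0.107143.
d = −0.75 · ln(1 − (4/3)·0.107143) = −0.75 · ln(0.857143) = −0.75 · (-0.154151) = 0.1156.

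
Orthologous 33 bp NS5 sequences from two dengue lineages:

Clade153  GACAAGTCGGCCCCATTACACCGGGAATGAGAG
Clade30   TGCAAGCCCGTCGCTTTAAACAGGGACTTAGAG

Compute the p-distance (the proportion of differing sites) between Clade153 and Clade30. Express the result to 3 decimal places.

The sequences differ at positions 1 (G/T), 2 (A/G), 7 (T/C), 9 (G/C), 11 (C/T), 13 (C/G), 15 (A/T), 19 (C/A), 22 (C/A), 27 (A/C), 29 (G/T).
There are 11 differences over 33 sites, so p = 11/33 = 0.333.

0.333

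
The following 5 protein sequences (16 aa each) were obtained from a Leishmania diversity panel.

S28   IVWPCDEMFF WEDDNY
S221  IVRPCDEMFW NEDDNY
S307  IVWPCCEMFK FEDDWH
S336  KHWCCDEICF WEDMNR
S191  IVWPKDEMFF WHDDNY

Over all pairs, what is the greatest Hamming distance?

Pairwise Hamming distances:
  S28 vs S221: 3
  S28 vs S307: 5
  S28 vs S336: 7
  S28 vs S191: 2
  S221 vs S307: 6
  S221 vs S336: 10
  S221 vs S191: 5
  S307 vs S336: 11
  S307 vs S191: 7
  S336 vs S191: 9
The largest is 11, between S307 and S336.

11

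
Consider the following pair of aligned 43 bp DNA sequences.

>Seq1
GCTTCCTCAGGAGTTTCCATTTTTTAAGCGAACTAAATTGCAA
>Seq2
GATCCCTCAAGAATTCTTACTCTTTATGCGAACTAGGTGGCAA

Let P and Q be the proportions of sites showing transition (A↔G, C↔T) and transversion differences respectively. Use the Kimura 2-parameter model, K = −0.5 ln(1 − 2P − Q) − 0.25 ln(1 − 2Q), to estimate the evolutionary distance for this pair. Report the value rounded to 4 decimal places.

0.4203

The sequences differ at positions 2 (C/A, transversion), 4 (T/C, transition), 10 (G/A, transition), 13 (G/A, transition), 16 (T/C, transition), 17 (C/T, transition), 18 (C/T, transition), 20 (T/C, transition), 22 (T/C, transition), 27 (A/T, transversion), 36 (A/G, transition), 37 (A/G, transition), 39 (T/G, transversion).
Of the 13 differences, 10 transitions and 3 transversions over 43 sites: P = 10/43 = 0.232558, Q = 3/43 = 0.069767.
d = −0.5·ln(0.465117) − 0.25·ln(0.860466) = −0.5·(-0.765466) − 0.25·(-0.150281) = 0.4203.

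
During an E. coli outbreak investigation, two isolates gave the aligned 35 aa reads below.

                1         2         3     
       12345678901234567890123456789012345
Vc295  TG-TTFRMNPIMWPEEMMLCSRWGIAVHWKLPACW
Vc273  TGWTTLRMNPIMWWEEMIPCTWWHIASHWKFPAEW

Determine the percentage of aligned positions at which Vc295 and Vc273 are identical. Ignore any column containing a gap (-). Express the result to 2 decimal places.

70.59%

Excluding the 1 gap column leaves 34 comparable sites.
Differing sites — 6:F/L; 14:P/W; 18:M/I; 19:L/P; 21:S/T; 22:R/W; 24:G/H; 27:V/S; 31:L/F; 34:C/E.
24 of the 34 comparable sites match, so the percent identity is 24/34 × 100 = 70.59%.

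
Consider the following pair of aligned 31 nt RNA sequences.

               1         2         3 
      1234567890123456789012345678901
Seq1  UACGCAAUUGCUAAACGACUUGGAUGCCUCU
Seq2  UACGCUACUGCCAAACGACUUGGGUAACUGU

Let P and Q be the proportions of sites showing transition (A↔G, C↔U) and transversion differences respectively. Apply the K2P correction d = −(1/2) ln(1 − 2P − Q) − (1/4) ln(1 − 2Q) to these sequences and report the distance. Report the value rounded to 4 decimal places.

Mismatches occur at site 6 (A/U, transversion), site 8 (U/C, transition), site 12 (U/C, transition), site 24 (A/G, transition), site 26 (G/A, transition), site 27 (C/A, transversion), site 30 (C/G, transversion).
Of the 7 differences, 4 transitions and 3 transversions over 31 sites: P = 4/31 = 0.129032, Q = 3/31 = 0.096774.
d = −0.5·ln(0.645162) − 0.25·ln(0.806452) = −0.5·(-0.438254) − 0.25·(-0.215111) = 0.2729.

0.2729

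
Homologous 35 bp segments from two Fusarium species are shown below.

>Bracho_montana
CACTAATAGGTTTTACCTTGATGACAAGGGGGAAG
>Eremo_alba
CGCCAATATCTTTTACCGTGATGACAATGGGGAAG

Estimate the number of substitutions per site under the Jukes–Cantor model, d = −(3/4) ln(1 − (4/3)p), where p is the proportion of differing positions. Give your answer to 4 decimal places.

Differing sites — 2:A/G; 4:T/C; 9:G/T; 10:G/C; 18:T/G; 28:G/T.
p = 6/35 = 0.171429.
d = −0.75 · ln(1 − (4/3)·0.171429) = −0.75 · ln(0.771428) = −0.75 · (-0.259512) = 0.1946.

0.1946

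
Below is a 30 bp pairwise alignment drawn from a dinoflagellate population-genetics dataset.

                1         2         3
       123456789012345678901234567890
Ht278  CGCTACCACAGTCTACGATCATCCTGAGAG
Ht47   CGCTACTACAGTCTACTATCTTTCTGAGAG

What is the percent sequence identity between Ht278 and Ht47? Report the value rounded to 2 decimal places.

86.67%

The sequences differ at positions 7 (C/T), 17 (G/T), 21 (A/T), 23 (C/T).
26 of the 30 sites match, so the percent identity is 26/30 × 100 = 86.67%.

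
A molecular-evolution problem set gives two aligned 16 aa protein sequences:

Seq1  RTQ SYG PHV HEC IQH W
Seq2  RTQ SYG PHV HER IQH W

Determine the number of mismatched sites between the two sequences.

1

The sequences differ at position 12 (C/R).
That gives 1 mismatch out of 16 aligned sites, so the Hamming distance is 1.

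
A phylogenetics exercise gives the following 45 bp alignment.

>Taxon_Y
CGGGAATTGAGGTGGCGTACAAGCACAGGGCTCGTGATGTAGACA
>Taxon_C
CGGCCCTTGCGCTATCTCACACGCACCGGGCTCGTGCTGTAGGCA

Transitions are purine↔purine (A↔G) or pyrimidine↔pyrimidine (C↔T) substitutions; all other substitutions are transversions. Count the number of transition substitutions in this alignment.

3

Differing sites — 4:G/C (Tv); 5:A/C (Tv); 6:A/C (Tv); 10:A/C (Tv); 12:G/C (Tv); 14:G/A (Ti); 15:G/T (Tv); 17:G/T (Tv); 18:T/C (Ti); 22:A/C (Tv); 27:A/C (Tv); 37:A/C (Tv); 43:A/G (Ti).
Of the 13 differences, 3 transitions and 10 transversions, so the answer is 3.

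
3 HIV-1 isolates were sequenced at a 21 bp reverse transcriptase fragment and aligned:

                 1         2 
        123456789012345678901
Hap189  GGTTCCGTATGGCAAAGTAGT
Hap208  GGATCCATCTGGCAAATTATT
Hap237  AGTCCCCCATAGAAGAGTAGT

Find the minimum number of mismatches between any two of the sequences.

Pairwise Hamming distances:
  Hap189 vs Hap208: 5
  Hap189 vs Hap237: 7
  Hap208 vs Hap237: 11
The smallest is 5, between Hap189 and Hap208.

5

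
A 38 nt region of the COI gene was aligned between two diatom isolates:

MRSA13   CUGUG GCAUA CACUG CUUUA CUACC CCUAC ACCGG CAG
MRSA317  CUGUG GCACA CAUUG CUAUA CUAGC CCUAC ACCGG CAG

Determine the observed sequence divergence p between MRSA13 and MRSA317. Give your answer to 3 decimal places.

0.105

Mismatches occur at site 9 (U/C), site 13 (C/U), site 18 (U/A), site 24 (C/G).
There are 4 differences over 38 sites, so p = 4/38 = 0.105.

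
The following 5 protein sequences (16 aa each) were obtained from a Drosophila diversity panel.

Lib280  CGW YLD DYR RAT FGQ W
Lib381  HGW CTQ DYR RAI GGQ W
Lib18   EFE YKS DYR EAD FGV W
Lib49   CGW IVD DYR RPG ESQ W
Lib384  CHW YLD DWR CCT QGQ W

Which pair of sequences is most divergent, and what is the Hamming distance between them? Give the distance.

12

Pairwise Hamming distances:
  Lib280 vs Lib381: 6
  Lib280 vs Lib18: 8
  Lib280 vs Lib49: 6
  Lib280 vs Lib384: 5
  Lib381 vs Lib18: 10
  Lib381 vs Lib49: 8
  Lib381 vs Lib384: 10
  Lib18 vs Lib49: 12
  Lib18 vs Lib384: 11
  Lib49 vs Lib384: 9
The largest is 12, between Lib18 and Lib49.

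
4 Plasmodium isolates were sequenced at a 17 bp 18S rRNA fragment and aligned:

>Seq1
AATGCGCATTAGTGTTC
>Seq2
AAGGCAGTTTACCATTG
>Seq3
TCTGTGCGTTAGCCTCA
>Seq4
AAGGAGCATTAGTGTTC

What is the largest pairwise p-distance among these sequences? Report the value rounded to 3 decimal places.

Pairwise Hamming distances:
  Seq1 vs Seq2: 8
  Seq1 vs Seq3: 8
  Seq1 vs Seq4: 2
  Seq2 vs Seq3: 11
  Seq2 vs Seq4: 8
  Seq3 vs Seq4: 9
The largest is 11 mismatches, between Seq2 and Seq3; p = 11/17 = 0.647.

0.647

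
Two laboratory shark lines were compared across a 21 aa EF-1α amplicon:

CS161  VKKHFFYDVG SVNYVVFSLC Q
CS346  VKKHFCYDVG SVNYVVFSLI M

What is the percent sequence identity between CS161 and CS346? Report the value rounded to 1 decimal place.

85.7%

The sequences differ at positions 6 (F/C), 20 (C/I), 21 (Q/M).
18 of the 21 sites match, so the percent identity is 18/21 × 100 = 85.7%.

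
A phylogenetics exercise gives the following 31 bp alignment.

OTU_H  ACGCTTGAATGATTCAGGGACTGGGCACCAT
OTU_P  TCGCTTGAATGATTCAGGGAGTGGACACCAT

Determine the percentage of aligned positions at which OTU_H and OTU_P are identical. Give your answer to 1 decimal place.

Differing sites — 1:A/T; 21:C/G; 25:G/A.
28 of the 31 sites match, so the percent identity is 28/31 × 100 = 90.3%.

90.3%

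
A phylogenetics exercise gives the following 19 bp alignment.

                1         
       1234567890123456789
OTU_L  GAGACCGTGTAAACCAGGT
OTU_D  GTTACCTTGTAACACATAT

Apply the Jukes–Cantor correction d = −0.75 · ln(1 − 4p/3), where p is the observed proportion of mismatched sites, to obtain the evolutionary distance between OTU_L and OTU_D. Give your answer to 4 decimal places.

Differing sites — 2:A/T; 3:G/T; 7:G/T; 13:A/C; 14:C/A; 17:G/T; 18:G/A.
p = 7/19 = 0.368421.
d = −0.75 · ln(1 − (4/3)·0.368421) = −0.75 · ln(0.508772) = −0.75 · (-0.675755) = 0.5068.

0.5068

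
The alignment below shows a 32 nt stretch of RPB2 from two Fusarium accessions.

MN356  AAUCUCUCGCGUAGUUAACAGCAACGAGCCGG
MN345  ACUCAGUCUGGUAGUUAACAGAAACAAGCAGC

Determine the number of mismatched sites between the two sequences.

The sequences differ at positions 2 (A/C), 5 (U/A), 6 (C/G), 9 (G/U), 10 (C/G), 22 (C/A), 26 (G/A), 30 (C/A), 32 (G/C).
That gives 9 mismatches out of 32 aligned sites, so the Hamming distance is 9.

9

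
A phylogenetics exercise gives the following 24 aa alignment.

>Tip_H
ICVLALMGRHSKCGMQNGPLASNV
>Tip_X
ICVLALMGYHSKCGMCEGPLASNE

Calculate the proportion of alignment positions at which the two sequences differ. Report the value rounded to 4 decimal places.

Differing sites — 9:R/Y; 16:Q/C; 17:N/E; 24:V/E.
There are 4 differences over 24 sites, so p = 4/24 = 0.1667.

0.1667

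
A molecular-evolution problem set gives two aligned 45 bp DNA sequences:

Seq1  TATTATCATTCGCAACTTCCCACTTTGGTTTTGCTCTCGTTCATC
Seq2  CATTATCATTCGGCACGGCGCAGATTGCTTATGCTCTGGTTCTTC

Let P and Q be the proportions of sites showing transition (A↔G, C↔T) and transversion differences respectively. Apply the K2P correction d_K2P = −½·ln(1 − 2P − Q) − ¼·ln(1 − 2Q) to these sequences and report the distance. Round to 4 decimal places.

Mismatches occur at site 1 (T↔C, transition), site 13 (C↔G, transversion), site 14 (A↔C, transversion), site 17 (T↔G, transversion), site 18 (T↔G, transversion), site 20 (C↔G, transversion), site 23 (C↔G, transversion), site 24 (T↔A, transversion), site 28 (G↔C, transversion), site 31 (T↔A, transversion), site 38 (C↔G, transversion), site 43 (A↔T, transversion).
Of the 12 differences, 1 transition and 11 transversions over 45 sites: P = 1/45 = 0.022222, Q = 11/45 = 0.244444.
d = −0.5·ln(0.711112) − 0.25·ln(0.511112) = −0.5·(-0.340925) − 0.25·(-0.671167) = 0.3383.

0.3383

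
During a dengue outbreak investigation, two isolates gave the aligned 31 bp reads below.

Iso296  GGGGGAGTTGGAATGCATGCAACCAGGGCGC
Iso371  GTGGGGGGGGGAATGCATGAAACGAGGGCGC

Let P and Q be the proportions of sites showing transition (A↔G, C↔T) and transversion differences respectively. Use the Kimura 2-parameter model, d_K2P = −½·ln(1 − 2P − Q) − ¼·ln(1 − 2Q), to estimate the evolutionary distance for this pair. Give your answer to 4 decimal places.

0.2253

Differing sites — 2:G/T (Tv); 6:A/G (Ti); 8:T/G (Tv); 9:T/G (Tv); 20:C/A (Tv); 24:C/G (Tv).
Of the 6 differences, 1 transition and 5 transversions over 31 sites: P = 1/31 = 0.032258, Q = 5/31 = 0.161290.
d = −0.5·ln(0.774194) − 0.25·ln(0.677420) = −0.5·(-0.255933) − 0.25·(-0.389464) = 0.2253.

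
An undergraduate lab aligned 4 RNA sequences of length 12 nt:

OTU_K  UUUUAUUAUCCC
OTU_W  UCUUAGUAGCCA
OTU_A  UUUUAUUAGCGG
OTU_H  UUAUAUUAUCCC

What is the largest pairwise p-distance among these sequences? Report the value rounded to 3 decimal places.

Pairwise Hamming distances:
  OTU_K vs OTU_W: 4
  OTU_K vs OTU_A: 3
  OTU_K vs OTU_H: 1
  OTU_W vs OTU_A: 4
  OTU_W vs OTU_H: 5
  OTU_A vs OTU_H: 4
The largest is 5 mismatches, between OTU_W and OTU_H; p = 5/12 = 0.417.

0.417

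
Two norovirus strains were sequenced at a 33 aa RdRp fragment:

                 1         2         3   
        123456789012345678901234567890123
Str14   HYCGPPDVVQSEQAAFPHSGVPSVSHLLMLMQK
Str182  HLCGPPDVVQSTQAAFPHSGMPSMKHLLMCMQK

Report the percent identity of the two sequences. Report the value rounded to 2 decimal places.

Mismatches occur at site 2 (Y/L), site 12 (E/T), site 21 (V/M), site 24 (V/M), site 25 (S/K), site 30 (L/C).
27 of the 33 sites match, so the percent identity is 27/33 × 100 = 81.82%.

81.82%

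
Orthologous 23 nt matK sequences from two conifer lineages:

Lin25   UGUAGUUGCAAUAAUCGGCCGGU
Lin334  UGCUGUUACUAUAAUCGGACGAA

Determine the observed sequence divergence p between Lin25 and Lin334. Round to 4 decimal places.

Mismatches occur at site 3 (U↔C), site 4 (A↔U), site 8 (G↔A), site 10 (A↔U), site 19 (C↔A), site 22 (G↔A), site 23 (U↔A).
There are 7 differences over 23 sites, so p = 7/23 = 0.3043.

0.3043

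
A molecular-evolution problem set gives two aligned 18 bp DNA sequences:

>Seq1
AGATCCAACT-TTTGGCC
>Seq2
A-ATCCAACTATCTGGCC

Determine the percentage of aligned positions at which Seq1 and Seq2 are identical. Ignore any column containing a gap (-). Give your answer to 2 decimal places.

93.75%

Excluding the 2 gap columns leaves 16 comparable sites.
A single mismatch occurs at site 13 (T↔C).
15 of the 16 comparable sites match, so the percent identity is 15/16 × 100 = 93.75%.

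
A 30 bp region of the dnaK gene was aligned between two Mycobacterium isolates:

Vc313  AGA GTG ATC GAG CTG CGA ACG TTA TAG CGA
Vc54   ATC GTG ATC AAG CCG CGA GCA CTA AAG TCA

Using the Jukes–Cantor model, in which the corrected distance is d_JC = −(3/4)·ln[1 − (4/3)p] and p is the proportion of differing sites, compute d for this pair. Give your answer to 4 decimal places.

0.4408

Differing sites — 2:G/T; 3:A/C; 10:G/A; 14:T/C; 19:A/G; 21:G/A; 22:T/C; 25:T/A; 28:C/T; 29:G/C.
p = 10/30 = 0.333333.
d = −0.75 · ln(1 − (4/3)·0.333333) = −0.75 · ln(0.555556) = −0.75 · (-0.587786) = 0.4408.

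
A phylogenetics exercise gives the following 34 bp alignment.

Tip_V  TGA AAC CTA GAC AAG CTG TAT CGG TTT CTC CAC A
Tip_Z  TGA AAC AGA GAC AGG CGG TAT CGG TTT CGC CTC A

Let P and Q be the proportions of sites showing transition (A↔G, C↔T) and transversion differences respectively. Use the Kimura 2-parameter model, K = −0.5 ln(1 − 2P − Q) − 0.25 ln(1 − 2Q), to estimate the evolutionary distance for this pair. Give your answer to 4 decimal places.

Differing sites — 7:C/A (Tv); 8:T/G (Tv); 14:A/G (Ti); 17:T/G (Tv); 29:T/G (Tv); 32:A/T (Tv).
Of the 6 differences, 1 transition and 5 transversions over 34 sites: P = 1/34 = 0.029412, Q = 5/34 = 0.147059.
d = −0.5·ln(0.794117) − 0.25·ln(0.705882) = −0.5·(-0.230524) − 0.25·(-0.348307) = 0.2023.

0.2023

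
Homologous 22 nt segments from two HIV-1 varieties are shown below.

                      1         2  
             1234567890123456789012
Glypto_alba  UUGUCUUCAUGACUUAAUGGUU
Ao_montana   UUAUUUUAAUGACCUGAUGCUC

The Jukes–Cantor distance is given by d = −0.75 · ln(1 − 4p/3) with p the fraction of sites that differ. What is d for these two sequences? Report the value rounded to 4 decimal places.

Mismatches occur at site 3 (G/A), site 5 (C/U), site 8 (C/A), site 14 (U/C), site 16 (A/G), site 20 (G/C), site 22 (U/C).
p = 7/22 = 0.318182.
d = −0.75 · ln(1 − (4/3)·0.318182) = −0.75 · ln(0.575757) = −0.75 · (-0.552070) = 0.4141.

0.4141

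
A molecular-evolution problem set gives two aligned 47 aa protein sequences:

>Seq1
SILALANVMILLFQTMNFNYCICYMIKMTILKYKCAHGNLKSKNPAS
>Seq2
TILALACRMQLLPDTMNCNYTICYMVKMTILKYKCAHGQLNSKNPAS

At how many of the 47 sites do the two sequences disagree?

11

Differing sites — 1:S/T; 7:N/C; 8:V/R; 10:I/Q; 13:F/P; 14:Q/D; 18:F/C; 21:C/T; 26:I/V; 39:N/Q; 41:K/N.
That gives 11 mismatches out of 47 aligned sites, so the Hamming distance is 11.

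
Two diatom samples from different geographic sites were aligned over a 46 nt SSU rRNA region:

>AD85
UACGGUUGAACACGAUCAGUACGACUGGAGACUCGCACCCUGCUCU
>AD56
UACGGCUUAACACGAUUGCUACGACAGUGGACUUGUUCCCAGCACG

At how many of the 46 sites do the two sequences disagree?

14

Differing sites — 6:U/C; 8:G/U; 17:C/U; 18:A/G; 19:G/C; 26:U/A; 28:G/U; 29:A/G; 34:C/U; 36:C/U; 37:A/U; 41:U/A; 44:U/A; 46:U/G.
That gives 14 mismatches out of 46 aligned sites, so the Hamming distance is 14.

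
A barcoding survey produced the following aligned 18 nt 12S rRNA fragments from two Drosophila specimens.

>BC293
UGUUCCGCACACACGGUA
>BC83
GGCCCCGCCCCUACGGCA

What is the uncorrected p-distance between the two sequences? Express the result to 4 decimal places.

Differing sites — 1:U/G; 3:U/C; 4:U/C; 9:A/C; 11:A/C; 12:C/U; 17:U/C.
There are 7 differences over 18 sites, so p = 7/18 = 0.3889.

0.3889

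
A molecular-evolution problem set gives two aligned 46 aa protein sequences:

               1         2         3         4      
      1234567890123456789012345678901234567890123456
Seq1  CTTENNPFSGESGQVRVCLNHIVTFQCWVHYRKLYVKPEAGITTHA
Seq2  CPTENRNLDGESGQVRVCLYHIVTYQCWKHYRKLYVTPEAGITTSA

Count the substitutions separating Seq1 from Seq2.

10

Mismatches occur at site 2 (T↔P), site 6 (N↔R), site 7 (P↔N), site 8 (F↔L), site 9 (S↔D), site 20 (N↔Y), site 25 (F↔Y), site 29 (V↔K), site 37 (K↔T), site 45 (H↔S).
That gives 10 mismatches out of 46 aligned sites, so the Hamming distance is 10.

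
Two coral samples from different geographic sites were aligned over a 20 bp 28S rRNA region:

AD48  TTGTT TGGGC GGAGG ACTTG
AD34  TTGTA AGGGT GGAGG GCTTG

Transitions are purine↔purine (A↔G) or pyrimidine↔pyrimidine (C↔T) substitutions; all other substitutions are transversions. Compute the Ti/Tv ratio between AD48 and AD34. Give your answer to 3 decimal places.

1.000

Differing sites — 5:T/A (Tv); 6:T/A (Tv); 10:C/T (Ti); 16:A/G (Ti).
Of the 4 differences, 2 transitions and 2 transversions, so Ti/Tv = 2/2 = 1.000.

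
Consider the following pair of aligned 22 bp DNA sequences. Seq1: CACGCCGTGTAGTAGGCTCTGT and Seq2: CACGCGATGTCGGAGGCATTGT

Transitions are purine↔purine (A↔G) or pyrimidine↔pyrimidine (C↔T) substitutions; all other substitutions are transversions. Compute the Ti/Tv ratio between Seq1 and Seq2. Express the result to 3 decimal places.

Differing sites — 6:C/G (Tv); 7:G/A (Ti); 11:A/C (Tv); 13:T/G (Tv); 18:T/A (Tv); 19:C/T (Ti).
Of the 6 differences, 2 transitions and 4 transversions, so Ti/Tv = 2/4 = 0.500.

0.500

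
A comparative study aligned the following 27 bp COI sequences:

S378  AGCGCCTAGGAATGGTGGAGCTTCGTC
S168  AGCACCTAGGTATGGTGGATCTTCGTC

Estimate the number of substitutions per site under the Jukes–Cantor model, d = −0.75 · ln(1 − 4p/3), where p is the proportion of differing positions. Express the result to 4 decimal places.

Differing sites — 4:G/A; 11:A/T; 20:G/T.
p = 3/27 = 0.111111.
d = −0.75 · ln(1 − (4/3)·0.111111) = −0.75 · ln(0.851852) = −0.75 · (-0.160342) = 0.1203.

0.1203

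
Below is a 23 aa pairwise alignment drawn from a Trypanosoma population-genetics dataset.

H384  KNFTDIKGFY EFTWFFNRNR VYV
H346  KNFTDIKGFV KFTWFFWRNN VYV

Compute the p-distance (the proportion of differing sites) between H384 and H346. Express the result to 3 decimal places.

Differing sites — 10:Y/V; 11:E/K; 17:N/W; 20:R/N.
There are 4 differences over 23 sites, so p = 4/23 = 0.174.

0.174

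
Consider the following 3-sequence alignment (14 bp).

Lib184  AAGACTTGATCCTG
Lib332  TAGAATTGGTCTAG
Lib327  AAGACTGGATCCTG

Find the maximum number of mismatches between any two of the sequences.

6

Pairwise Hamming distances:
  Lib184 vs Lib332: 5
  Lib184 vs Lib327: 1
  Lib332 vs Lib327: 6
The largest is 6, between Lib332 and Lib327.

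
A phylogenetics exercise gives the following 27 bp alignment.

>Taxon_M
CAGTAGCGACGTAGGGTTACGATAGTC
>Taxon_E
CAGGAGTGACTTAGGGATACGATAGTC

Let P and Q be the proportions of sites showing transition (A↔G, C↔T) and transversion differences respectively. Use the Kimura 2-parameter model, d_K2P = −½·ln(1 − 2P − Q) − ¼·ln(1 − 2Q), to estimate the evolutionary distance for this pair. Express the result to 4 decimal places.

The sequences differ at positions 4 (T/G, transversion), 7 (C/T, transition), 11 (G/T, transversion), 17 (T/A, transversion).
Of the 4 differences, 1 transition and 3 transversions over 27 sites: P = 1/27 = 0.037037, Q = 3/27 = 0.111111.
d = −0.5·ln(0.814815) − 0.25·ln(0.777778) = −0.5·(-0.204794) − 0.25·(-0.251314) = 0.1652.

0.1652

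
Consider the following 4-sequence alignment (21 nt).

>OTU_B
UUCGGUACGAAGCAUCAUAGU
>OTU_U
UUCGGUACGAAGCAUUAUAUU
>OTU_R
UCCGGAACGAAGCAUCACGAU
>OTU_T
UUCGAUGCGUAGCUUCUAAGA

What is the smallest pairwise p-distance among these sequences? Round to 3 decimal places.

Pairwise Hamming distances:
  OTU_B vs OTU_U: 2
  OTU_B vs OTU_R: 5
  OTU_B vs OTU_T: 7
  OTU_U vs OTU_R: 6
  OTU_U vs OTU_T: 9
  OTU_R vs OTU_T: 11
The smallest is 2 mismatches, between OTU_B and OTU_U; p = 2/21 = 0.095.

0.095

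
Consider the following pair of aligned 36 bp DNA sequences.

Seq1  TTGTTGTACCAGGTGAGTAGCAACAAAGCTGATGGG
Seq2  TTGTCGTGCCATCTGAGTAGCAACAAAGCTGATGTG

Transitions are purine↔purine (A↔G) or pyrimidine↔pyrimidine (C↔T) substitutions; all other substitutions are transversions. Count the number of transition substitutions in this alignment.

Differing sites — 5:T/C (Ti); 8:A/G (Ti); 12:G/T (Tv); 13:G/C (Tv); 35:G/T (Tv).
Of the 5 differences, 2 transitions and 3 transversions, so the answer is 2.

2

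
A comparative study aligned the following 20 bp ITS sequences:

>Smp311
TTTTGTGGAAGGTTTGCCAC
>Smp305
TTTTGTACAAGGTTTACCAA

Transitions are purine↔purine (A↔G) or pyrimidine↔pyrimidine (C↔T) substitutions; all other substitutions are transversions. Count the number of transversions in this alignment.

Differing sites — 7:G/A (Ti); 8:G/C (Tv); 16:G/A (Ti); 20:C/A (Tv).
Of the 4 differences, 2 transitions and 2 transversions, so the answer is 2.

2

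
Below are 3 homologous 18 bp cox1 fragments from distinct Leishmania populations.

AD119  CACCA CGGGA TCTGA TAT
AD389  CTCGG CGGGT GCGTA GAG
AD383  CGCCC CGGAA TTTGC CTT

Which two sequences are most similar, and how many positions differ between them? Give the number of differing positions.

Pairwise Hamming distances:
  AD119 vs AD389: 9
  AD119 vs AD383: 7
  AD389 vs AD383: 13
The smallest is 7, between AD119 and AD383.

7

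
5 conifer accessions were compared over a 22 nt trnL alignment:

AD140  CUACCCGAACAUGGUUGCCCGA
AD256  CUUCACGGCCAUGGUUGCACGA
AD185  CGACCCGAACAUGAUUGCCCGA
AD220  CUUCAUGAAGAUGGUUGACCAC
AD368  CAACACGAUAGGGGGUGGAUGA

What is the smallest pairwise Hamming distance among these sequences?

Pairwise Hamming distances:
  AD140 vs AD256: 5
  AD140 vs AD185: 2
  AD140 vs AD220: 7
  AD140 vs AD368: 10
  AD256 vs AD185: 7
  AD256 vs AD220: 8
  AD256 vs AD368: 10
  AD185 vs AD220: 9
  AD185 vs AD368: 11
  AD220 vs AD368: 13
The smallest is 2, between AD140 and AD185.

2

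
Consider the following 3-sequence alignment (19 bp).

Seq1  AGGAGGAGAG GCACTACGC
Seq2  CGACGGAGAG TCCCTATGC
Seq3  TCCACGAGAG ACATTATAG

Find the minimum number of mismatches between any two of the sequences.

Pairwise Hamming distances:
  Seq1 vs Seq2: 6
  Seq1 vs Seq3: 9
  Seq2 vs Seq3: 10
The smallest is 6, between Seq1 and Seq2.

6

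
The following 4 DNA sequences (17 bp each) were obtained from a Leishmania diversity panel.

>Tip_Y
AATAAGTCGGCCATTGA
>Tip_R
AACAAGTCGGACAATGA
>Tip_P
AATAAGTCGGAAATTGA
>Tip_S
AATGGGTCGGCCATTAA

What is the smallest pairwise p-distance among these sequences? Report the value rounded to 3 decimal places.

Pairwise Hamming distances:
  Tip_Y vs Tip_R: 3
  Tip_Y vs Tip_P: 2
  Tip_Y vs Tip_S: 3
  Tip_R vs Tip_P: 3
  Tip_R vs Tip_S: 6
  Tip_P vs Tip_S: 5
The smallest is 2 mismatches, between Tip_Y and Tip_P; p = 2/17 = 0.118.

0.118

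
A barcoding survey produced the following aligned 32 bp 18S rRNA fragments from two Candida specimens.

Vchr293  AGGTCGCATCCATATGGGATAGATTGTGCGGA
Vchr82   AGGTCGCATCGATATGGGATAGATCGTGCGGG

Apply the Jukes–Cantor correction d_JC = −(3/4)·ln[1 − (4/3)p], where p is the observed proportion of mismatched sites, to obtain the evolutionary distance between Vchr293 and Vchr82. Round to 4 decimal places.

0.1001

Mismatches occur at site 11 (C→G), site 25 (T→C), site 32 (A→G).
p = 3/32 = 0.093750.
d = −0.75 · ln(1 − (4/3)·0.093750) = −0.75 · ln(0.875000) = −0.75 · (-0.133531) = 0.1001.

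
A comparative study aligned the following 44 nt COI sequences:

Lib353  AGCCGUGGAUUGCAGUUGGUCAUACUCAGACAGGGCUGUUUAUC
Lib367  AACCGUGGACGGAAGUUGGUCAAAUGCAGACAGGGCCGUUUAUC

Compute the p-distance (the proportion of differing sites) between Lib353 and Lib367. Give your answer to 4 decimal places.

Differing sites — 2:G/A; 10:U/C; 11:U/G; 13:C/A; 23:U/A; 25:C/U; 26:U/G; 37:U/C.
There are 8 differences over 44 sites, so p = 8/44 = 0.1818.

0.1818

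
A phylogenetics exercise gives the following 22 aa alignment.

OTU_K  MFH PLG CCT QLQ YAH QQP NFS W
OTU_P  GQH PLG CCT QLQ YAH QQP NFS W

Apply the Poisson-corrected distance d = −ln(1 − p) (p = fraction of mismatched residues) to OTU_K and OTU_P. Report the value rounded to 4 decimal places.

0.0953

Differing sites — 1:M/G; 2:F/Q.
p = 2/22 = 0.090909.
d = −ln(1 − 0.090909) = −ln(0.909091) = 0.0953.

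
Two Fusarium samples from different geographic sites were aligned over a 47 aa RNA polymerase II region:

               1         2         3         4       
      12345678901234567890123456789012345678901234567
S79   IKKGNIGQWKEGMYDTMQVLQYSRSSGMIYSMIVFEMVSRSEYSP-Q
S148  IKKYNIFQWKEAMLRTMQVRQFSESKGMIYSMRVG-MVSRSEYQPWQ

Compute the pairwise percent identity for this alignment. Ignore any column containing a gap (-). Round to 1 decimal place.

Excluding the 2 gap columns leaves 45 comparable sites.
Mismatches occur at site 4 (G/Y), site 7 (G/F), site 12 (G/A), site 14 (Y/L), site 15 (D/R), site 20 (L/R), site 22 (Y/F), site 24 (R/E), site 26 (S/K), site 33 (I/R), site 35 (F/G), site 44 (S/Q).
33 of the 45 comparable sites match, so the percent identity is 33/45 × 100 = 73.3%.

73.3%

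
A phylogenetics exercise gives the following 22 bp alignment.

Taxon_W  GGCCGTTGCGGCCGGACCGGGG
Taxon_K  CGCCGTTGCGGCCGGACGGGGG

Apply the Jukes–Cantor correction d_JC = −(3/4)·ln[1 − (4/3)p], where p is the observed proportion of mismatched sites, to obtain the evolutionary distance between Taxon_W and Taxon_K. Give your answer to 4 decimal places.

0.0969

Mismatches occur at site 1 (G/C), site 18 (C/G).
p = 2/22 = 0.090909.
d = −0.75 · ln(1 − (4/3)·0.090909) = −0.75 · ln(0.878788) = −0.75 · (-0.129212) = 0.0969.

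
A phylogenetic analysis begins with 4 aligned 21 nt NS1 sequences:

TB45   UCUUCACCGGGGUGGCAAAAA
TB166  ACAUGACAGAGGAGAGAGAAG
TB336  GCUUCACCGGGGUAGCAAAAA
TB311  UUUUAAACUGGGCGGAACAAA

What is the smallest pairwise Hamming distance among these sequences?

Pairwise Hamming distances:
  TB45 vs TB166: 10
  TB45 vs TB336: 2
  TB45 vs TB311: 7
  TB166 vs TB336: 11
  TB166 vs TB311: 13
  TB336 vs TB311: 9
The smallest is 2, between TB45 and TB336.

2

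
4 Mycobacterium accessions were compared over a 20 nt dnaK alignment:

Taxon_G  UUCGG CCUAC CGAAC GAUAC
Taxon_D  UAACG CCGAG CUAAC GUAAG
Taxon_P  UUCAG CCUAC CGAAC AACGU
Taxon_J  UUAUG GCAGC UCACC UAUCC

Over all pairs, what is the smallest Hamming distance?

5

Pairwise Hamming distances:
  Taxon_G vs Taxon_D: 9
  Taxon_G vs Taxon_P: 5
  Taxon_G vs Taxon_J: 10
  Taxon_D vs Taxon_P: 11
  Taxon_D vs Taxon_J: 14
  Taxon_P vs Taxon_J: 12
The smallest is 5, between Taxon_G and Taxon_P.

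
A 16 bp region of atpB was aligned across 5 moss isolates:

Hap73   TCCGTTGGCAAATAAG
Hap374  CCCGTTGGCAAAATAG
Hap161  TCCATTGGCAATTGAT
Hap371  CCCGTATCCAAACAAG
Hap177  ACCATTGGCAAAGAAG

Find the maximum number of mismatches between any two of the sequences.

Pairwise Hamming distances:
  Hap73 vs Hap374: 3
  Hap73 vs Hap161: 4
  Hap73 vs Hap371: 5
  Hap73 vs Hap177: 3
  Hap374 vs Hap161: 6
  Hap374 vs Hap371: 5
  Hap374 vs Hap177: 4
  Hap161 vs Hap371: 9
  Hap161 vs Hap177: 5
  Hap371 vs Hap177: 6
The largest is 9, between Hap161 and Hap371.

9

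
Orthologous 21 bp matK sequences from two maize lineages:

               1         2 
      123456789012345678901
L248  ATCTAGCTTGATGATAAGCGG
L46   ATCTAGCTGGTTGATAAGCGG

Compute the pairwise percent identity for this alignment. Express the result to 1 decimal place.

Mismatches occur at site 9 (T/G), site 11 (A/T).
19 of the 21 sites match, so the percent identity is 19/21 × 100 = 90.5%.

90.5%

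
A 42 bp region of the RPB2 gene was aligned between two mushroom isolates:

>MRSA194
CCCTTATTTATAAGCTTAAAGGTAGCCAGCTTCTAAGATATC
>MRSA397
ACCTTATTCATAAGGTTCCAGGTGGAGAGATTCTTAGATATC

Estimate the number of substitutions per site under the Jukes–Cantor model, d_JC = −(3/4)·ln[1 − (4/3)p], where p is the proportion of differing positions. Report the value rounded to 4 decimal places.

0.2865

Mismatches occur at site 1 (C→A), site 9 (T→C), site 15 (C→G), site 18 (A→C), site 19 (A→C), site 24 (A→G), site 26 (C→A), site 27 (C→G), site 30 (C→A), site 35 (A→T).
p = 10/42 = 0.238095.
d = −0.75 · ln(1 − (4/3)·0.238095) = −0.75 · ln(0.682540) = −0.75 · (-0.381934) = 0.2865.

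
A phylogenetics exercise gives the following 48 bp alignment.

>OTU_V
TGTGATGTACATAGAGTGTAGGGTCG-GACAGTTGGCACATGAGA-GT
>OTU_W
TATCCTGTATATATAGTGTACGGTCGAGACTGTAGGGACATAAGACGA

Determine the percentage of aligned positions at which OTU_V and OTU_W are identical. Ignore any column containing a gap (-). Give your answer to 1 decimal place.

Excluding the 2 gap columns leaves 46 comparable sites.
Mismatches occur at site 2 (G↔A), site 4 (G↔C), site 5 (A↔C), site 10 (C↔T), site 14 (G↔T), site 21 (G↔C), site 31 (A↔T), site 34 (T↔A), site 37 (C↔G), site 42 (G↔A), site 48 (T↔A).
35 of the 46 comparable sites match, so the percent identity is 35/46 × 100 = 76.1%.

76.1%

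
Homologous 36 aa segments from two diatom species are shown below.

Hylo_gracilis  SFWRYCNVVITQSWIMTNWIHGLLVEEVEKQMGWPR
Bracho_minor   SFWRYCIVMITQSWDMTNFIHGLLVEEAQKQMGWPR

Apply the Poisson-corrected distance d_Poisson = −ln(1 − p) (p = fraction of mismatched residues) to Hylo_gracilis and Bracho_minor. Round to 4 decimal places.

The sequences differ at positions 7 (N/I), 9 (V/M), 15 (I/D), 19 (W/F), 28 (V/A), 29 (E/Q).
p = 6/36 = 0.166667.
d = −ln(1 − 0.166667) = −ln(0.833333) = 0.1823.

0.1823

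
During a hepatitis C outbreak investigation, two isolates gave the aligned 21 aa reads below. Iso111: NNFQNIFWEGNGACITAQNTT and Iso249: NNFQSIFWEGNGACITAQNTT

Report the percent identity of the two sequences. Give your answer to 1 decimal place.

A single mismatch occurs at site 5 (N→S).
20 of the 21 sites match, so the percent identity is 20/21 × 100 = 95.2%.

95.2%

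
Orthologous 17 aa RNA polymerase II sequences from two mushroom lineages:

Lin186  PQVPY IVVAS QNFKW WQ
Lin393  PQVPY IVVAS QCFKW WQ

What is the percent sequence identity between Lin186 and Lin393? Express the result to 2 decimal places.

The sequences differ at position 12 (N/C).
16 of the 17 sites match, so the percent identity is 16/17 × 100 = 94.12%.

94.12%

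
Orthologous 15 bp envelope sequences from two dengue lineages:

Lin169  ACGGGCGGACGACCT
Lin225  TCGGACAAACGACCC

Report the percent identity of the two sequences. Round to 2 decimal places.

Differing sites — 1:A/T; 5:G/A; 7:G/A; 8:G/A; 15:T/C.
10 of the 15 sites match, so the percent identity is 10/15 × 100 = 66.67%.

66.67%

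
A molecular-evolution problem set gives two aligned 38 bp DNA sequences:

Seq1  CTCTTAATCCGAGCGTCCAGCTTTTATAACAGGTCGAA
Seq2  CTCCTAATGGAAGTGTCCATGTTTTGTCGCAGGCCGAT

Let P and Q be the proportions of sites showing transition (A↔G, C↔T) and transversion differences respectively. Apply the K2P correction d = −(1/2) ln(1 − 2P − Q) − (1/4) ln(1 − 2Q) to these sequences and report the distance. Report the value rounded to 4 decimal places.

0.4158

The sequences differ at positions 4 (T/C, transition), 9 (C/G, transversion), 10 (C/G, transversion), 11 (G/A, transition), 14 (C/T, transition), 20 (G/T, transversion), 21 (C/G, transversion), 26 (A/G, transition), 28 (A/C, transversion), 29 (A/G, transition), 34 (T/C, transition), 38 (A/T, transversion).
Of the 12 differences, 6 transitions and 6 transversions over 38 sites: P = 6/38 = 0.157895, Q = 6/38 = 0.157895.
d = −0.5·ln(0.526315) − 0.25·ln(0.684210) = −0.5·(-0.641855) − 0.25·(-0.379490) = 0.4158.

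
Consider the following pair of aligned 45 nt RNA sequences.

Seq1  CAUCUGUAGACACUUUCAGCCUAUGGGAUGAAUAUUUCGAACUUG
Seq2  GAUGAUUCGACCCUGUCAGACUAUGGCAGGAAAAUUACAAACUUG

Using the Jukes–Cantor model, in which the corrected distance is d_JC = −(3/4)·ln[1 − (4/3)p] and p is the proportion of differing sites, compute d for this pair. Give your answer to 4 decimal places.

The sequences differ at positions 1 (C/G), 4 (C/G), 5 (U/A), 6 (G/U), 8 (A/C), 12 (A/C), 15 (U/G), 20 (C/A), 27 (G/C), 29 (U/G), 33 (U/A), 37 (U/A), 39 (G/A).
p = 13/45 = 0.288889.
d = −0.75 · ln(1 − (4/3)·0.288889) = −0.75 · ln(0.614815) = −0.75 · (-0.486434) = 0.3648.

0.3648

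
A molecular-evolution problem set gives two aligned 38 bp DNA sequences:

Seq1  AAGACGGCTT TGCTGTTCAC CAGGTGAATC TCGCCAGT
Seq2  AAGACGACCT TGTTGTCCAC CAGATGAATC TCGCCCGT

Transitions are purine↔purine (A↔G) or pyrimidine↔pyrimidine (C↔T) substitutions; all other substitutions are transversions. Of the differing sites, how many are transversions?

The sequences differ at positions 7 (G/A, transition), 9 (T/C, transition), 13 (C/T, transition), 17 (T/C, transition), 24 (G/A, transition), 36 (A/C, transversion).
Of the 6 differences, 5 transitions and 1 transversion, so the answer is 1.

1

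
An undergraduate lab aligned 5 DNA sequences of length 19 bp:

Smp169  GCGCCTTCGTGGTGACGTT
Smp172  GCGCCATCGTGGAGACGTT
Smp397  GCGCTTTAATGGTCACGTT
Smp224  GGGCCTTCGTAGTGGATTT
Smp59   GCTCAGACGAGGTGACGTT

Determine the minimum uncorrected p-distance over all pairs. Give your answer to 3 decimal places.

Pairwise Hamming distances:
  Smp169 vs Smp172: 2
  Smp169 vs Smp397: 4
  Smp169 vs Smp224: 5
  Smp169 vs Smp59: 5
  Smp172 vs Smp397: 6
  Smp172 vs Smp224: 7
  Smp172 vs Smp59: 6
  Smp397 vs Smp224: 9
  Smp397 vs Smp59: 8
  Smp224 vs Smp59: 10
The smallest is 2 mismatches, between Smp169 and Smp172; p = 2/19 = 0.105.

0.105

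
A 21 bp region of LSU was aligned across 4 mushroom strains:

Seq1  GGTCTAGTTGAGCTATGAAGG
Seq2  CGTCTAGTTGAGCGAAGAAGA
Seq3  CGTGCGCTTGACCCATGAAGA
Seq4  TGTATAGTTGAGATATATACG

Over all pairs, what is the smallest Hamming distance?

4

Pairwise Hamming distances:
  Seq1 vs Seq2: 4
  Seq1 vs Seq3: 8
  Seq1 vs Seq4: 6
  Seq2 vs Seq3: 7
  Seq2 vs Seq4: 9
  Seq3 vs Seq4: 12
The smallest is 4, between Seq1 and Seq2.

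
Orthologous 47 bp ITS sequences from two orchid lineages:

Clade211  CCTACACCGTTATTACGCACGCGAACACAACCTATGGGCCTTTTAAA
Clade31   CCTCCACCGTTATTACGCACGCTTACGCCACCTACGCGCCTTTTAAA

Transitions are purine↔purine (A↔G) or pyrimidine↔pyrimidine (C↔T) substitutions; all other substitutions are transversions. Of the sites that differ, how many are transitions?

Differing sites — 4:A/C (Tv); 23:G/T (Tv); 24:A/T (Tv); 27:A/G (Ti); 29:A/C (Tv); 35:T/C (Ti); 37:G/C (Tv).
Of the 7 differences, 2 transitions and 5 transversions, so the answer is 2.

2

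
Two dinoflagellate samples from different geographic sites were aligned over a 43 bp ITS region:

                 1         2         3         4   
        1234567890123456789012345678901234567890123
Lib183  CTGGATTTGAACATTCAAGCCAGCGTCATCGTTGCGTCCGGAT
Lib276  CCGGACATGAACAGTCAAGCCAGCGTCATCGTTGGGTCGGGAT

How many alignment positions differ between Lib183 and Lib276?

6

Differing sites — 2:T/C; 6:T/C; 7:T/A; 14:T/G; 35:C/G; 39:C/G.
That gives 6 mismatches out of 43 aligned sites, so the Hamming distance is 6.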